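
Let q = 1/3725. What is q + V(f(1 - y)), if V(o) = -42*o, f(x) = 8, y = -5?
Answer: -1251599/3725 ≈ -336.00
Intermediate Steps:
q = 1/3725 ≈ 0.00026846
q + V(f(1 - y)) = 1/3725 - 42*8 = 1/3725 - 336 = -1251599/3725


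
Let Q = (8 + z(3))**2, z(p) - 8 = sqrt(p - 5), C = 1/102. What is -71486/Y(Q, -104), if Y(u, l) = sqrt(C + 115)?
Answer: -71486*sqrt(1196562)/11731 ≈ -6665.8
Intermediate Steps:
C = 1/102 ≈ 0.0098039
z(p) = 8 + sqrt(-5 + p) (z(p) = 8 + sqrt(p - 5) = 8 + sqrt(-5 + p))
Q = (16 + I*sqrt(2))**2 (Q = (8 + (8 + sqrt(-5 + 3)))**2 = (8 + (8 + sqrt(-2)))**2 = (8 + (8 + I*sqrt(2)))**2 = (16 + I*sqrt(2))**2 ≈ 254.0 + 45.255*I)
Y(u, l) = sqrt(1196562)/102 (Y(u, l) = sqrt(1/102 + 115) = sqrt(11731/102) = sqrt(1196562)/102)
-71486/Y(Q, -104) = -71486*sqrt(1196562)/11731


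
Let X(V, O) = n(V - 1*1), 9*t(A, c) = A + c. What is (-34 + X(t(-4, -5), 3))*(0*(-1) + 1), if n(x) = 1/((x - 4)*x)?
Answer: -407/12 ≈ -33.917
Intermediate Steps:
t(A, c) = A/9 + c/9 (t(A, c) = (A + c)/9 = A/9 + c/9)
n(x) = 1/(x*(-4 + x)) (n(x) = 1/((-4 + x)*x) = 1/(x*(-4 + x)))
X(V, O) = 1/((-1 + V)*(-5 + V)) (X(V, O) = 1/((V - 1*1)*(-4 + (V - 1*1))) = 1/((V - 1)*(-4 + (V - 1))) = 1/((-1 + V)*(-4 + (-1 + V))) = 1/((-1 + V)*(-5 + V)))
(-34 + X(t(-4, -5), 3))*(0*(-1) + 1) = (-34 + 1/((-1 + ((⅑)*(-4) + (⅑)*(-5)))*(-5 + ((⅑)*(-4) + (⅑)*(-5)))))*(0*(-1) + 1) = (-34 + 1/((-1 + (-4/9 - 5/9))*(-5 + (-4/9 - 5/9))))*(0 + 1) = (-34 + 1/((-1 - 1)*(-5 - 1)))*1 = (-34 + 1/(-2*(-6)))*1 = (-34 - ½*(-⅙))*1 = (-34 + 1/12)*1 = -407/12*1 = -407/12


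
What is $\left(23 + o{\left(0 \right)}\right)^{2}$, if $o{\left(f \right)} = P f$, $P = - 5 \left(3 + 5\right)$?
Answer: $529$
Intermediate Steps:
$P = -40$ ($P = \left(-5\right) 8 = -40$)
$o{\left(f \right)} = - 40 f$
$\left(23 + o{\left(0 \right)}\right)^{2} = \left(23 - 0\right)^{2} = \left(23 + 0\right)^{2} = 23^{2} = 529$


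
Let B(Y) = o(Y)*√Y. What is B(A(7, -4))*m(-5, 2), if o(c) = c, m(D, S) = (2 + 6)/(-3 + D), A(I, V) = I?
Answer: -7*√7 ≈ -18.520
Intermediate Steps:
m(D, S) = 8/(-3 + D)
B(Y) = Y^(3/2) (B(Y) = Y*√Y = Y^(3/2))
B(A(7, -4))*m(-5, 2) = 7^(3/2)*(8/(-3 - 5)) = (7*√7)*(8/(-8)) = (7*√7)*(8*(-⅛)) = (7*√7)*(-1) = -7*√7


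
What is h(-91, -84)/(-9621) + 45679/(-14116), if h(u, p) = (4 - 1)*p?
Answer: -48435603/15090004 ≈ -3.2098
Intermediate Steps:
h(u, p) = 3*p
h(-91, -84)/(-9621) + 45679/(-14116) = (3*(-84))/(-9621) + 45679/(-14116) = -252*(-1/9621) + 45679*(-1/14116) = 28/1069 - 45679/14116 = -48435603/15090004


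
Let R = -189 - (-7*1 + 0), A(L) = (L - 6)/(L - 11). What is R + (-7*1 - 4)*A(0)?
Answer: -188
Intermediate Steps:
A(L) = (-6 + L)/(-11 + L)
R = -182 (R = -189 - (-7 + 0) = -189 - 1*(-7) = -189 + 7 = -182)
R + (-7*1 - 4)*A(0) = -182 + (-7*1 - 4)*((-6 + 0)/(-11 + 0)) = -182 + (-7 - 4)*(-6/(-11)) = -182 - (-1)*(-6) = -182 - 11*6/11 = -182 - 6 = -188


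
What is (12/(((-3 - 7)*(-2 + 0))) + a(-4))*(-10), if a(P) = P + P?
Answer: 74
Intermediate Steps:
a(P) = 2*P
(12/(((-3 - 7)*(-2 + 0))) + a(-4))*(-10) = (12/(((-3 - 7)*(-2 + 0))) + 2*(-4))*(-10) = (12/((-10*(-2))) - 8)*(-10) = (12/20 - 8)*(-10) = (12*(1/20) - 8)*(-10) = (⅗ - 8)*(-10) = -37/5*(-10) = 74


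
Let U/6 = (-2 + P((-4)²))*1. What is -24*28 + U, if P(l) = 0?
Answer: -684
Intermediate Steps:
U = -12 (U = 6*((-2 + 0)*1) = 6*(-2*1) = 6*(-2) = -12)
-24*28 + U = -24*28 - 12 = -672 - 12 = -684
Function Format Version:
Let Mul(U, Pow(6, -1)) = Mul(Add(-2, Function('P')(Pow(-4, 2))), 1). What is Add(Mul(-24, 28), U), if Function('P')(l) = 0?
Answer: -684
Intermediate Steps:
U = -12 (U = Mul(6, Mul(Add(-2, 0), 1)) = Mul(6, Mul(-2, 1)) = Mul(6, -2) = -12)
Add(Mul(-24, 28), U) = Add(Mul(-24, 28), -12) = Add(-672, -12) = -684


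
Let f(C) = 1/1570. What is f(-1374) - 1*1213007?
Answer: -1904420989/1570 ≈ -1.2130e+6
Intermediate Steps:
f(C) = 1/1570
f(-1374) - 1*1213007 = 1/1570 - 1*1213007 = 1/1570 - 1213007 = -1904420989/1570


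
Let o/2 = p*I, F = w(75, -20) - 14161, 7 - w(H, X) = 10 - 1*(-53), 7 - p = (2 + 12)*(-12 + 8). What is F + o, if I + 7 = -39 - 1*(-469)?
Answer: 39081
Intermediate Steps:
p = 63 (p = 7 - (2 + 12)*(-12 + 8) = 7 - 14*(-4) = 7 - 1*(-56) = 7 + 56 = 63)
w(H, X) = -56 (w(H, X) = 7 - (10 - 1*(-53)) = 7 - (10 + 53) = 7 - 1*63 = 7 - 63 = -56)
I = 423 (I = -7 + (-39 - 1*(-469)) = -7 + (-39 + 469) = -7 + 430 = 423)
F = -14217 (F = -56 - 14161 = -14217)
o = 53298 (o = 2*(63*423) = 2*26649 = 53298)
F + o = -14217 + 53298 = 39081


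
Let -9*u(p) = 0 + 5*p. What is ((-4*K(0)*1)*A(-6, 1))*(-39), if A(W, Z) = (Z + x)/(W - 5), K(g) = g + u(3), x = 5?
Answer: 1560/11 ≈ 141.82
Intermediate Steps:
u(p) = -5*p/9 (u(p) = -(0 + 5*p)/9 = -5*p/9)
K(g) = -5/3 + g (K(g) = g - 5/9*3 = g - 5/3 = -5/3 + g)
A(W, Z) = (5 + Z)/(-5 + W) (A(W, Z) = (Z + 5)/(W - 5) = (5 + Z)/(-5 + W))
((-4*K(0)*1)*A(-6, 1))*(-39) = ((-4*(-5/3 + 0)*1)*((5 + 1)/(-5 - 6)))*(-39) = ((-4*(-5/3)*1)*(6/(-11)))*(-39) = (((20/3)*1)*(-1/11*6))*(-39) = ((20/3)*(-6/11))*(-39) = -40/11*(-39) = 1560/11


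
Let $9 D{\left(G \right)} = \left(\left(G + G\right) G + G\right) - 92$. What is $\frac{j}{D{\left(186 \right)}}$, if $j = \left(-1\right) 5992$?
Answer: $- \frac{3852}{4949} \approx -0.77834$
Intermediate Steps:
$j = -5992$
$D{\left(G \right)} = - \frac{92}{9} + \frac{G}{9} + \frac{2 G^{2}}{9}$ ($D{\left(G \right)} = \frac{\left(\left(G + G\right) G + G\right) - 92}{9} = \frac{\left(2 G G + G\right) - 92}{9} = \frac{\left(2 G^{2} + G\right) - 92}{9} = \frac{\left(G + 2 G^{2}\right) - 92}{9} = \frac{-92 + G + 2 G^{2}}{9} = - \frac{92}{9} + \frac{G}{9} + \frac{2 G^{2}}{9}$)
$\frac{j}{D{\left(186 \right)}} = - \frac{5992}{- \frac{92}{9} + \frac{1}{9} \cdot 186 + \frac{2 \cdot 186^{2}}{9}} = - \frac{5992}{- \frac{92}{9} + \frac{62}{3} + \frac{2}{9} \cdot 34596} = - \frac{5992}{- \frac{92}{9} + \frac{62}{3} + 7688} = - \frac{5992}{\frac{69286}{9}} = \left(-5992\right) \frac{9}{69286} = - \frac{3852}{4949}$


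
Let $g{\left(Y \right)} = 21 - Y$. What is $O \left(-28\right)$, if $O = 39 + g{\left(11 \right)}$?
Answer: $-1372$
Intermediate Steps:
$O = 49$ ($O = 39 + \left(21 - 11\right) = 39 + 10 = 49$)
$O \left(-28\right) = 49 \left(-28\right) = -1372$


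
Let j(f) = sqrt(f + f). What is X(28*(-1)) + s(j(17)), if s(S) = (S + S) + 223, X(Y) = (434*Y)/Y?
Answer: 657 + 2*sqrt(34) ≈ 668.66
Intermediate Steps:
j(f) = sqrt(2)*sqrt(f) (j(f) = sqrt(2*f) = sqrt(2)*sqrt(f))
X(Y) = 434
s(S) = 223 + 2*S (s(S) = 2*S + 223 = 223 + 2*S)
X(28*(-1)) + s(j(17)) = 434 + (223 + 2*(sqrt(2)*sqrt(17))) = 434 + (223 + 2*sqrt(34)) = 657 + 2*sqrt(34)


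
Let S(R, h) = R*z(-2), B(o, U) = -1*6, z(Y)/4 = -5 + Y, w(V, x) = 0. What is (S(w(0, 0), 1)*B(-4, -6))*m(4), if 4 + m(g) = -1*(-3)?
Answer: 0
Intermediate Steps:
z(Y) = -20 + 4*Y (z(Y) = 4*(-5 + Y) = -20 + 4*Y)
m(g) = -1 (m(g) = -4 - 1*(-3) = -4 + 3 = -1)
B(o, U) = -6
S(R, h) = -28*R (S(R, h) = R*(-20 + 4*(-2)) = R*(-20 - 8) = R*(-28) = -28*R)
(S(w(0, 0), 1)*B(-4, -6))*m(4) = (-28*0*(-6))*(-1) = (0*(-6))*(-1) = 0*(-1) = 0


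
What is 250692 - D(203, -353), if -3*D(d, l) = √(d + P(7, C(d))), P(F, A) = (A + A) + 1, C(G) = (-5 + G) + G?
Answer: 250692 + √1006/3 ≈ 2.5070e+5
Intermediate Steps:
C(G) = -5 + 2*G
P(F, A) = 1 + 2*A (P(F, A) = 2*A + 1 = 1 + 2*A)
D(d, l) = -√(-9 + 5*d)/3 (D(d, l) = -√(d + (1 + 2*(-5 + 2*d)))/3 = -√(d + (1 + (-10 + 4*d)))/3 = -√(d + (-9 + 4*d))/3 = -√(-9 + 5*d)/3)
250692 - D(203, -353) = 250692 - (-1)*√(-9 + 5*203)/3 = 250692 - (-1)*√(-9 + 1015)/3 = 250692 - (-1)*√1006/3 = 250692 + √1006/3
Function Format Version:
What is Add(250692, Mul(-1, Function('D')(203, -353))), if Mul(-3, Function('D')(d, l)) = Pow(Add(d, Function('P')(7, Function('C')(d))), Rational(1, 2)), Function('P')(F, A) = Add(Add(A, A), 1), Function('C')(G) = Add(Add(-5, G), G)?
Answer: Add(250692, Mul(Rational(1, 3), Pow(1006, Rational(1, 2)))) ≈ 2.5070e+5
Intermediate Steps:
Function('C')(G) = Add(-5, Mul(2, G))
Function('P')(F, A) = Add(1, Mul(2, A)) (Function('P')(F, A) = Add(Mul(2, A), 1) = Add(1, Mul(2, A)))
Function('D')(d, l) = Mul(Rational(-1, 3), Pow(Add(-9, Mul(5, d)), Rational(1, 2))) (Function('D')(d, l) = Mul(Rational(-1, 3), Pow(Add(d, Add(1, Mul(2, Add(-5, Mul(2, d))))), Rational(1, 2))) = Mul(Rational(-1, 3), Pow(Add(d, Add(1, Add(-10, Mul(4, d)))), Rational(1, 2))) = Mul(Rational(-1, 3), Pow(Add(d, Add(-9, Mul(4, d))), Rational(1, 2))) = Mul(Rational(-1, 3), Pow(Add(-9, Mul(5, d)), Rational(1, 2))))
Add(250692, Mul(-1, Function('D')(203, -353))) = Add(250692, Mul(-1, Mul(Rational(-1, 3), Pow(Add(-9, Mul(5, 203)), Rational(1, 2))))) = Add(250692, Mul(-1, Mul(Rational(-1, 3), Pow(Add(-9, 1015), Rational(1, 2))))) = Add(250692, Mul(-1, Mul(Rational(-1, 3), Pow(1006, Rational(1, 2))))) = Add(250692, Mul(Rational(1, 3), Pow(1006, Rational(1, 2))))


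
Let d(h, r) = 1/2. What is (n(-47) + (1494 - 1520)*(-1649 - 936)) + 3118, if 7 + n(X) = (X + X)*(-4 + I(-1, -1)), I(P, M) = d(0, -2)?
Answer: 70650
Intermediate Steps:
d(h, r) = ½
I(P, M) = ½
n(X) = -7 - 7*X (n(X) = -7 + (X + X)*(-4 + ½) = -7 + (2*X)*(-7/2) = -7 - 7*X)
(n(-47) + (1494 - 1520)*(-1649 - 936)) + 3118 = ((-7 - 7*(-47)) + (1494 - 1520)*(-1649 - 936)) + 3118 = ((-7 + 329) - 26*(-2585)) + 3118 = (322 + 67210) + 3118 = 67532 + 3118 = 70650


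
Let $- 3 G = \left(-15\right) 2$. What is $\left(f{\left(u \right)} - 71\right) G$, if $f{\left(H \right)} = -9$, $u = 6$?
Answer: $-800$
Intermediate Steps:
$G = 10$ ($G = - \frac{\left(-15\right) 2}{3} = \left(- \frac{1}{3}\right) \left(-30\right) = 10$)
$\left(f{\left(u \right)} - 71\right) G = \left(-9 - 71\right) 10 = \left(-80\right) 10 = -800$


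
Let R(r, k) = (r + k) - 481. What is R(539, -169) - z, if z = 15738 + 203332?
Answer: -219181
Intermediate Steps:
z = 219070
R(r, k) = -481 + k + r (R(r, k) = (k + r) - 481 = -481 + k + r)
R(539, -169) - z = (-481 - 169 + 539) - 1*219070 = -111 - 219070 = -219181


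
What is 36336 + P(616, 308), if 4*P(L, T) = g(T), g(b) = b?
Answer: 36413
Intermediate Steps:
P(L, T) = T/4
36336 + P(616, 308) = 36336 + (¼)*308 = 36336 + 77 = 36413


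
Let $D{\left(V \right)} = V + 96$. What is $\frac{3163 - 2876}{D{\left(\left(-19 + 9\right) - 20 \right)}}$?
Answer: $\frac{287}{66} \approx 4.3485$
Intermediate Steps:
$D{\left(V \right)} = 96 + V$
$\frac{3163 - 2876}{D{\left(\left(-19 + 9\right) - 20 \right)}} = \frac{3163 - 2876}{96 + \left(\left(-19 + 9\right) - 20\right)} = \frac{3163 - 2876}{96 - 30} = \frac{287}{96 - 30} = \frac{287}{66}$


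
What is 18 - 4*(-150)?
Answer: 618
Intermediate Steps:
18 - 4*(-150) = 18 + 600 = 618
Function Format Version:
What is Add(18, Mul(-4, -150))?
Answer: 618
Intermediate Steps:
Add(18, Mul(-4, -150)) = Add(18, 600) = 618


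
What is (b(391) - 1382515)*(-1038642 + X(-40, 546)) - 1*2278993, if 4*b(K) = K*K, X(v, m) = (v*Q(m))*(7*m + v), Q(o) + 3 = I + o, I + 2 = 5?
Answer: 224866958897233/2 ≈ 1.1243e+14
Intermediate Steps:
I = 3 (I = -2 + 5 = 3)
Q(o) = o (Q(o) = -3 + (3 + o) = o)
X(v, m) = m*v*(v + 7*m) (X(v, m) = (v*m)*(7*m + v) = (m*v)*(v + 7*m) = m*v*(v + 7*m))
b(K) = K²/4 (b(K) = (K*K)/4 = K²/4)
(b(391) - 1382515)*(-1038642 + X(-40, 546)) - 1*2278993 = ((¼)*391² - 1382515)*(-1038642 + 546*(-40)*(-40 + 7*546)) - 1*2278993 = ((¼)*152881 - 1382515)*(-1038642 + 546*(-40)*(-40 + 3822)) - 2278993 = (152881/4 - 1382515)*(-1038642 + 546*(-40)*3782) - 2278993 = -5377179*(-1038642 - 82598880)/4 - 2278993 = -5377179/4*(-83637522) - 2278993 = 224866963455219/2 - 2278993 = 224866958897233/2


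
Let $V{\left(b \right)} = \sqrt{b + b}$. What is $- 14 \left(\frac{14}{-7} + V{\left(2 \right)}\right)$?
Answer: $0$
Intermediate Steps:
$V{\left(b \right)} = \sqrt{2} \sqrt{b}$ ($V{\left(b \right)} = \sqrt{2 b} = \sqrt{2} \sqrt{b}$)
$- 14 \left(\frac{14}{-7} + V{\left(2 \right)}\right) = - 14 \left(\frac{14}{-7} + \sqrt{2} \sqrt{2}\right) = - 14 \left(14 \left(- \frac{1}{7}\right) + 2\right) = - 14 \left(-2 + 2\right) = \left(-14\right) 0 = 0$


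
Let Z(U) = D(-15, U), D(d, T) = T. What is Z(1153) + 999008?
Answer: 1000161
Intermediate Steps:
Z(U) = U
Z(1153) + 999008 = 1153 + 999008 = 1000161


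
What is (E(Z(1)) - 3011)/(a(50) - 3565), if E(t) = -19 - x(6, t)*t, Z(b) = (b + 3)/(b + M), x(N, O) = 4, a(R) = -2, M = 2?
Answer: 314/369 ≈ 0.85095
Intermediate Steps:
Z(b) = (3 + b)/(2 + b) (Z(b) = (b + 3)/(b + 2) = (3 + b)/(2 + b))
E(t) = -19 - 4*t
(E(Z(1)) - 3011)/(a(50) - 3565) = ((-19 - 4*(3 + 1)/(2 + 1)) - 3011)/(-2 - 3565) = ((-19 - 4*4/3) - 3011)/(-3567) = ((-19 - 4*4/3) - 3011)*(-1/3567) = ((-19 - 16/3) - 3011)*(-1/3567) = (-73/3 - 3011)*(-1/3567) = -9106/3*(-1/3567) = 314/369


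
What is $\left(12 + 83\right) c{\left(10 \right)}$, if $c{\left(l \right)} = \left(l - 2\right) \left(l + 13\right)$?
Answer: $17480$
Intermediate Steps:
$c{\left(l \right)} = \left(-2 + l\right) \left(13 + l\right)$
$\left(12 + 83\right) c{\left(10 \right)} = \left(12 + 83\right) \left(-26 + 10^{2} + 11 \cdot 10\right) = 95 \left(-26 + 100 + 110\right) = 95 \cdot 184 = 17480$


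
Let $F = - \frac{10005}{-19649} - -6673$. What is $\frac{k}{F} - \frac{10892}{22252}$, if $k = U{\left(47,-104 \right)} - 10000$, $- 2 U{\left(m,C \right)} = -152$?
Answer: $- \frac{720913729487}{364731925633} \approx -1.9766$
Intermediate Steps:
$U{\left(m,C \right)} = 76$ ($U{\left(m,C \right)} = \left(- \frac{1}{2}\right) \left(-152\right) = 76$)
$F = \frac{131127782}{19649}$ ($F = \left(-10005\right) \left(- \frac{1}{19649}\right) + 6673 = \frac{10005}{19649} + 6673 = \frac{131127782}{19649} \approx 6673.5$)
$k = -9924$ ($k = 76 - 10000 = -9924$)
$\frac{k}{F} - \frac{10892}{22252} = - \frac{9924}{\frac{131127782}{19649}} - \frac{10892}{22252} = \left(-9924\right) \frac{19649}{131127782} - \frac{2723}{5563} = - \frac{97498338}{65563891} - \frac{2723}{5563} = - \frac{720913729487}{364731925633}$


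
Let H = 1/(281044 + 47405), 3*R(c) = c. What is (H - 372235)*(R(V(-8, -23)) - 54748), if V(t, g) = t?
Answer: 1825589508191048/89577 ≈ 2.0380e+10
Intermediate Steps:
R(c) = c/3
H = 1/328449 ≈ 3.0446e-6
(H - 372235)*(R(V(-8, -23)) - 54748) = (1/328449 - 372235)*((1/3)*(-8) - 54748) = -122260213514*(-8/3 - 54748)/328449 = -122260213514/328449*(-164252/3) = 1825589508191048/89577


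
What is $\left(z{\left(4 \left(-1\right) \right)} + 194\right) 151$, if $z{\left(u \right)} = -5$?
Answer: $28539$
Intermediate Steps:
$\left(z{\left(4 \left(-1\right) \right)} + 194\right) 151 = \left(-5 + 194\right) 151 = 189 \cdot 151 = 28539$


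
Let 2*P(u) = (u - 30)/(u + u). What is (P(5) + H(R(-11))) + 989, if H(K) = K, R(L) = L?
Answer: 3907/4 ≈ 976.75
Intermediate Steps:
P(u) = (-30 + u)/(4*u) (P(u) = ((u - 30)/(u + u))/2 = ((-30 + u)/((2*u)))/2 = ((-30 + u)*(1/(2*u)))/2 = ((-30 + u)/(2*u))/2 = (-30 + u)/(4*u))
(P(5) + H(R(-11))) + 989 = ((1/4)*(-30 + 5)/5 - 11) + 989 = ((1/4)*(1/5)*(-25) - 11) + 989 = (-5/4 - 11) + 989 = -49/4 + 989 = 3907/4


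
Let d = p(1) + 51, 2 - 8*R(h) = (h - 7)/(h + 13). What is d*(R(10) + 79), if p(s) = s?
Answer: 189527/46 ≈ 4120.1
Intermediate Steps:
R(h) = 1/4 - (-7 + h)/(8*(13 + h)) (R(h) = 1/4 - (h - 7)/(8*(h + 13)) = 1/4 - (-7 + h)/(8*(13 + h)))
d = 52 (d = 1 + 51 = 52)
d*(R(10) + 79) = 52*((33 + 10)/(8*(13 + 10)) + 79) = 52*((1/8)*43/23 + 79) = 52*((1/8)*(1/23)*43 + 79) = 52*(43/184 + 79) = 52*(14579/184) = 189527/46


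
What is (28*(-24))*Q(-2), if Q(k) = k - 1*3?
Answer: 3360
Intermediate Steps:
Q(k) = -3 + k (Q(k) = k - 3 = -3 + k)
(28*(-24))*Q(-2) = (28*(-24))*(-3 - 2) = -672*(-5) = 3360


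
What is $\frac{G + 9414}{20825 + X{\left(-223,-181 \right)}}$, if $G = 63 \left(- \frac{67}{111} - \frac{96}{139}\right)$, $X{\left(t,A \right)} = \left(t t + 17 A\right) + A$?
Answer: $\frac{15998951}{115367776} \approx 0.13868$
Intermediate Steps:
$X{\left(t,A \right)} = t^{2} + 18 A$ ($X{\left(t,A \right)} = \left(t^{2} + 17 A\right) + A = t^{2} + 18 A$)
$G = - \frac{419349}{5143}$ ($G = 63 \left(\left(-67\right) \frac{1}{111} - \frac{96}{139}\right) = 63 \left(- \frac{67}{111} - \frac{96}{139}\right) = 63 \left(- \frac{19969}{15429}\right) = - \frac{419349}{5143} \approx -81.538$)
$\frac{G + 9414}{20825 + X{\left(-223,-181 \right)}} = \frac{- \frac{419349}{5143} + 9414}{20825 + \left(\left(-223\right)^{2} + 18 \left(-181\right)\right)} = \frac{47996853}{5143 \left(20825 + \left(49729 - 3258\right)\right)} = \frac{47996853}{5143 \left(20825 + 46471\right)} = \frac{47996853}{5143 \cdot 67296} = \frac{47996853}{5143} \cdot \frac{1}{67296} = \frac{15998951}{115367776}$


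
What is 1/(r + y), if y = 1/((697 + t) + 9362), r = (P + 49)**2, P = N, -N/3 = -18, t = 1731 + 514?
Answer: 12304/130533137 ≈ 9.4260e-5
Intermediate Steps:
t = 2245
N = 54 (N = -3*(-18) = 54)
P = 54
r = 10609 (r = (54 + 49)**2 = 103**2 = 10609)
y = 1/12304 (y = 1/((697 + 2245) + 9362) = 1/(2942 + 9362) = 1/12304 ≈ 8.1274e-5)
1/(r + y) = 1/(10609 + 1/12304) = 1/(130533137/12304) = 12304/130533137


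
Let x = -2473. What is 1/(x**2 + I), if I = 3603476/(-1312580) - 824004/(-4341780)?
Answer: 7915185545/48407109550258337 ≈ 1.6351e-7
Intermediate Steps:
I = -20227678968/7915185545 (I = 3603476*(-1/1312580) - 824004*(-1/4341780) = -900869/328145 + 22889/120605 = -20227678968/7915185545 ≈ -2.5556)
1/(x**2 + I) = 1/((-2473)**2 - 20227678968/7915185545) = 1/(6115729 - 20227678968/7915185545) = 1/(48407109550258337/7915185545) = 7915185545/48407109550258337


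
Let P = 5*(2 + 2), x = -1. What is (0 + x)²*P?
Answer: 20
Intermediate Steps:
P = 20 (P = 5*4 = 20)
(0 + x)²*P = (0 - 1)²*20 = (-1)²*20 = 1*20 = 20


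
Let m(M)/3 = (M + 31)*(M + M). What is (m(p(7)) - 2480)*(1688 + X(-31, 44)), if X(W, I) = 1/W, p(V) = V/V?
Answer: -119724176/31 ≈ -3.8621e+6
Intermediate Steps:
p(V) = 1
m(M) = 6*M*(31 + M) (m(M) = 3*((M + 31)*(M + M)) = 3*((31 + M)*(2*M)) = 3*(2*M*(31 + M)) = 6*M*(31 + M))
(m(p(7)) - 2480)*(1688 + X(-31, 44)) = (6*1*(31 + 1) - 2480)*(1688 + 1/(-31)) = (6*1*32 - 2480)*(1688 - 1/31) = (192 - 2480)*(52327/31) = -2288*52327/31 = -119724176/31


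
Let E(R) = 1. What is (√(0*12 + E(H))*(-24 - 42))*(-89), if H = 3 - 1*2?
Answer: 5874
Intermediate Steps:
H = 1 (H = 3 - 2 = 1)
(√(0*12 + E(H))*(-24 - 42))*(-89) = (√(0*12 + 1)*(-24 - 42))*(-89) = (√(0 + 1)*(-66))*(-89) = (√1*(-66))*(-89) = (1*(-66))*(-89) = -66*(-89) = 5874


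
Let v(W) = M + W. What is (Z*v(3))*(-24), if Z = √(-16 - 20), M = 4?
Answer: -1008*I ≈ -1008.0*I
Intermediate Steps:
v(W) = 4 + W
Z = 6*I (Z = √(-36) = 6*I ≈ 6.0*I)
(Z*v(3))*(-24) = ((6*I)*(4 + 3))*(-24) = ((6*I)*7)*(-24) = (42*I)*(-24) = -1008*I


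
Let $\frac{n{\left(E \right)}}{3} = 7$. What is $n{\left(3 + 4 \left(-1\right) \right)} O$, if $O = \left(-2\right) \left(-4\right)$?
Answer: $168$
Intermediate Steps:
$n{\left(E \right)} = 21$ ($n{\left(E \right)} = 3 \cdot 7 = 21$)
$O = 8$
$n{\left(3 + 4 \left(-1\right) \right)} O = 21 \cdot 8 = 168$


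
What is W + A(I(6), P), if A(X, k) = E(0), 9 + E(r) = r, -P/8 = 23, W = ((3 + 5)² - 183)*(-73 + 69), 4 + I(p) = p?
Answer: 467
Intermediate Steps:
I(p) = -4 + p
W = 476 (W = (8² - 183)*(-4) = (64 - 183)*(-4) = -119*(-4) = 476)
P = -184 (P = -8*23 = -184)
E(r) = -9 + r
A(X, k) = -9 (A(X, k) = -9 + 0 = -9)
W + A(I(6), P) = 476 - 9 = 467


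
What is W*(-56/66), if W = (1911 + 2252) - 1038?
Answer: -87500/33 ≈ -2651.5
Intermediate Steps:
W = 3125 (W = 4163 - 1038 = 3125)
W*(-56/66) = 3125*(-56/66) = 3125*(-56*1/66) = 3125*(-28/33) = -87500/33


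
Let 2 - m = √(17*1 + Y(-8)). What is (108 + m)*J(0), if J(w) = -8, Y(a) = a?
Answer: -856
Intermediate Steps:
m = -1 (m = 2 - √(17*1 - 8) = 2 - √(17 - 8) = 2 - √9 = 2 - 1*3 = 2 - 3 = -1)
(108 + m)*J(0) = (108 - 1)*(-8) = 107*(-8) = -856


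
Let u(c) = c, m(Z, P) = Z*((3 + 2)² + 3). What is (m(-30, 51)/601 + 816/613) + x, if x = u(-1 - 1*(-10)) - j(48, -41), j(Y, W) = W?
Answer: 18396146/368413 ≈ 49.933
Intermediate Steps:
m(Z, P) = 28*Z (m(Z, P) = Z*(5² + 3) = Z*(25 + 3) = Z*28 = 28*Z)
x = 50 (x = (-1 - 1*(-10)) - 1*(-41) = (-1 + 10) + 41 = 9 + 41 = 50)
(m(-30, 51)/601 + 816/613) + x = ((28*(-30))/601 + 816/613) + 50 = (-840*1/601 + 816*(1/613)) + 50 = (-840/601 + 816/613) + 50 = -24504/368413 + 50 = 18396146/368413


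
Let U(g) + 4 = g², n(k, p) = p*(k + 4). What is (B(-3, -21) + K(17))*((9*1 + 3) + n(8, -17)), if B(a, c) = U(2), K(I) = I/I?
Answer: -192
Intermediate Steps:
n(k, p) = p*(4 + k)
K(I) = 1
U(g) = -4 + g²
B(a, c) = 0 (B(a, c) = -4 + 2² = -4 + 4 = 0)
(B(-3, -21) + K(17))*((9*1 + 3) + n(8, -17)) = (0 + 1)*((9*1 + 3) - 17*(4 + 8)) = 1*((9 + 3) - 17*12) = 1*(12 - 204) = 1*(-192) = -192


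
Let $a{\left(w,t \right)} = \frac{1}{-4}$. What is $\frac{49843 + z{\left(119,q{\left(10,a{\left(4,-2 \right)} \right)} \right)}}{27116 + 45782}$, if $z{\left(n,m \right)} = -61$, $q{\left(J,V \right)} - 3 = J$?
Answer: $\frac{24891}{36449} \approx 0.6829$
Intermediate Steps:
$a{\left(w,t \right)} = - \frac{1}{4}$
$q{\left(J,V \right)} = 3 + J$
$\frac{49843 + z{\left(119,q{\left(10,a{\left(4,-2 \right)} \right)} \right)}}{27116 + 45782} = \frac{49843 - 61}{27116 + 45782} = \frac{49782}{72898} = 49782 \cdot \frac{1}{72898} = \frac{24891}{36449}$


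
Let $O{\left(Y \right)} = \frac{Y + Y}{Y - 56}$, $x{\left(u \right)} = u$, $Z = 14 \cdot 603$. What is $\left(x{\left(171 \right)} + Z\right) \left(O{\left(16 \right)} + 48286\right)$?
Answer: $\frac{2079402138}{5} \approx 4.1588 \cdot 10^{8}$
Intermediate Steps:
$Z = 8442$
$O{\left(Y \right)} = \frac{2 Y}{-56 + Y}$
$\left(x{\left(171 \right)} + Z\right) \left(O{\left(16 \right)} + 48286\right) = \left(171 + 8442\right) \left(2 \cdot 16 \frac{1}{-56 + 16} + 48286\right) = 8613 \left(2 \cdot 16 \frac{1}{-40} + 48286\right) = 8613 \left(2 \cdot 16 \left(- \frac{1}{40}\right) + 48286\right) = 8613 \left(- \frac{4}{5} + 48286\right) = 8613 \cdot \frac{241426}{5} = \frac{2079402138}{5}$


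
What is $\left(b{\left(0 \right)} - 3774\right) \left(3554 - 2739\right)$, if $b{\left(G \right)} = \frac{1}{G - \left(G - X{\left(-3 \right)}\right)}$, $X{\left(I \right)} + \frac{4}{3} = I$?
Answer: $- \frac{39987975}{13} \approx -3.076 \cdot 10^{6}$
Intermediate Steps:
$X{\left(I \right)} = - \frac{4}{3} + I$
$b{\left(G \right)} = - \frac{3}{13}$ ($b{\left(G \right)} = \frac{1}{G - \left(\frac{13}{3} + G\right)} = \frac{1}{- \frac{13}{3}} = - \frac{3}{13}$)
$\left(b{\left(0 \right)} - 3774\right) \left(3554 - 2739\right) = \left(- \frac{3}{13} - 3774\right) \left(3554 - 2739\right) = \left(- \frac{3}{13} - 3774\right) 815 = \left(- \frac{49065}{13}\right) 815 = - \frac{39987975}{13}$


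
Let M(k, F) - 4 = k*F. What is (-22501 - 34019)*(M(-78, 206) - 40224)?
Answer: 3181397760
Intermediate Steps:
M(k, F) = 4 + F*k (M(k, F) = 4 + k*F = 4 + F*k)
(-22501 - 34019)*(M(-78, 206) - 40224) = (-22501 - 34019)*((4 + 206*(-78)) - 40224) = -56520*((4 - 16068) - 40224) = -56520*(-16064 - 40224) = -56520*(-56288) = 3181397760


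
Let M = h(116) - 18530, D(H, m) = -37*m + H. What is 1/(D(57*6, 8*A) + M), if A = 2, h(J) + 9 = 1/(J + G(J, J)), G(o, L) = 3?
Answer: -119/2235890 ≈ -5.3223e-5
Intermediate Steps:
h(J) = -9 + 1/(3 + J) (h(J) = -9 + 1/(J + 3) = -9 + 1/(3 + J))
D(H, m) = H - 37*m
M = -2206140/119 (M = (-26 - 9*116)/(3 + 116) - 18530 = (-26 - 1044)/119 - 18530 = (1/119)*(-1070) - 18530 = -1070/119 - 18530 = -2206140/119 ≈ -18539.)
1/(D(57*6, 8*A) + M) = 1/((57*6 - 296*2) - 2206140/119) = 1/((342 - 37*16) - 2206140/119) = 1/((342 - 592) - 2206140/119) = 1/(-250 - 2206140/119) = 1/(-2235890/119) = -119/2235890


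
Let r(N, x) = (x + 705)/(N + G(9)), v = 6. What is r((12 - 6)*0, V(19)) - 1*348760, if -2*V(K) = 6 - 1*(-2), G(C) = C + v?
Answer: -5230699/15 ≈ -3.4871e+5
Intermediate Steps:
G(C) = 6 + C (G(C) = C + 6 = 6 + C)
V(K) = -4 (V(K) = -(6 - 1*(-2))/2 = -(6 + 2)/2 = -½*8 = -4)
r(N, x) = (705 + x)/(15 + N) (r(N, x) = (x + 705)/(N + (6 + 9)) = (705 + x)/(N + 15) = (705 + x)/(15 + N))
r((12 - 6)*0, V(19)) - 1*348760 = (705 - 4)/(15 + (12 - 6)*0) - 1*348760 = 701/(15 + 6*0) - 348760 = 701/(15 + 0) - 348760 = 701/15 - 348760 = -5230699/15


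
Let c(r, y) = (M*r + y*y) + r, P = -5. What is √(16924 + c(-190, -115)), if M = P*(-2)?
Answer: √28059 ≈ 167.51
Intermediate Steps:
M = 10 (M = -5*(-2) = 10)
c(r, y) = y² + 11*r (c(r, y) = (10*r + y*y) + r = (10*r + y²) + r = (y² + 10*r) + r = y² + 11*r)
√(16924 + c(-190, -115)) = √(16924 + ((-115)² + 11*(-190))) = √(16924 + (13225 - 2090)) = √(16924 + 11135) = √28059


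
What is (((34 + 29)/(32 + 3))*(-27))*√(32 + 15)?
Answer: -243*√47/5 ≈ -333.18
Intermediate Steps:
(((34 + 29)/(32 + 3))*(-27))*√(32 + 15) = ((63/35)*(-27))*√47 = ((63*(1/35))*(-27))*√47 = ((9/5)*(-27))*√47 = -243*√47/5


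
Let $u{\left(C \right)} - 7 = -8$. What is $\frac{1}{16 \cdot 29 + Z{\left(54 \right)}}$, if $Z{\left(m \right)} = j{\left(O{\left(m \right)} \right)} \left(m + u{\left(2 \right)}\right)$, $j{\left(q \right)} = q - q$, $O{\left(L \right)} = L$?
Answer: $\frac{1}{464} \approx 0.0021552$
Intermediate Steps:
$j{\left(q \right)} = 0$
$u{\left(C \right)} = -1$ ($u{\left(C \right)} = 7 - 8 = -1$)
$Z{\left(m \right)} = 0$ ($Z{\left(m \right)} = 0 \left(m - 1\right) = 0 \left(-1 + m\right) = 0$)
$\frac{1}{16 \cdot 29 + Z{\left(54 \right)}} = \frac{1}{16 \cdot 29 + 0} = \frac{1}{464 + 0} = \frac{1}{464}$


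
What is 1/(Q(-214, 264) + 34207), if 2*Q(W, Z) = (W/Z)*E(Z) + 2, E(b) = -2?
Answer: 132/4515563 ≈ 2.9232e-5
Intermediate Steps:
Q(W, Z) = 1 - W/Z (Q(W, Z) = ((W/Z)*(-2) + 2)/2 = (-2*W/Z + 2)/2 = (2 - 2*W/Z)/2 = 1 - W/Z)
1/(Q(-214, 264) + 34207) = 1/((264 - 1*(-214))/264 + 34207) = 1/((264 + 214)/264 + 34207) = 1/((1/264)*478 + 34207) = 1/(239/132 + 34207) = 1/(4515563/132) = 132/4515563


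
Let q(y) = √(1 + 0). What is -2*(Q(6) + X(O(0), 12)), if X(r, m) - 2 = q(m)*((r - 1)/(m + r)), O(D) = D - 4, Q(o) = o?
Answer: -59/4 ≈ -14.750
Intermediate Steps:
O(D) = -4 + D
q(y) = 1 (q(y) = √1 = 1)
X(r, m) = 2 + (-1 + r)/(m + r) (X(r, m) = 2 + 1*((r - 1)/(m + r)) = 2 + 1*((-1 + r)/(m + r)) = 2 + (-1 + r)/(m + r))
-2*(Q(6) + X(O(0), 12)) = -2*(6 + (-1 + 2*12 + 3*(-4 + 0))/(12 + (-4 + 0))) = -2*(6 + (-1 + 24 + 3*(-4))/(12 - 4)) = -2*(6 + (-1 + 24 - 12)/8) = -2*(6 + (⅛)*11) = -2*(6 + 11/8) = -2*59/8 = -59/4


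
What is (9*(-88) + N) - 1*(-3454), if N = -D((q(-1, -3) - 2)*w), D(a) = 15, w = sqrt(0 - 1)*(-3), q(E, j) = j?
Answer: 2647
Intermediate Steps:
w = -3*I (w = sqrt(-1)*(-3) = I*(-3) = -3*I ≈ -3.0*I)
N = -15 (N = -1*15 = -15)
(9*(-88) + N) - 1*(-3454) = (9*(-88) - 15) - 1*(-3454) = (-792 - 15) + 3454 = -807 + 3454 = 2647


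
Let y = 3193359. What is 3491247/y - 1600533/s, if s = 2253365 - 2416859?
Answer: 210439792495/19336853198 ≈ 10.883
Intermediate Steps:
s = -163494
3491247/y - 1600533/s = 3491247/3193359 - 1600533/(-163494) = 3491247*(1/3193359) - 1600533*(-1/163494) = 1163749/1064453 + 177837/18166 = 210439792495/19336853198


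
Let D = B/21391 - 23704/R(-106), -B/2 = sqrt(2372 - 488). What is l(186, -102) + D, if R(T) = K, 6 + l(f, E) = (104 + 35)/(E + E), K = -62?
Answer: 2375555/6324 - 4*sqrt(471)/21391 ≈ 375.64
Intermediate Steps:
B = -4*sqrt(471) (B = -2*sqrt(2372 - 488) = -4*sqrt(471) ≈ -86.810)
l(f, E) = -6 + 139/(2*E) (l(f, E) = -6 + (104 + 35)/(E + E) = -6 + 139/((2*E)) = -6 + 139*(1/(2*E)) = -6 + 139/(2*E))
R(T) = -62
D = 11852/31 - 4*sqrt(471)/21391 (D = -4*sqrt(471)/21391 - 23704/(-62) = -4*sqrt(471)*(1/21391) - 23704*(-1/62) = -4*sqrt(471)/21391 + 11852/31 = 11852/31 - 4*sqrt(471)/21391 ≈ 382.32)
l(186, -102) + D = (-6 + (139/2)/(-102)) + (11852/31 - 4*sqrt(471)/21391) = (-6 + (139/2)*(-1/102)) + (11852/31 - 4*sqrt(471)/21391) = (-6 - 139/204) + (11852/31 - 4*sqrt(471)/21391) = -1363/204 + (11852/31 - 4*sqrt(471)/21391) = 2375555/6324 - 4*sqrt(471)/21391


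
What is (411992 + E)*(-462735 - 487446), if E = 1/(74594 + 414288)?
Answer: -191381155498353045/488882 ≈ -3.9147e+11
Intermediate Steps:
E = 1/488882 ≈ 2.0455e-6
(411992 + E)*(-462735 - 487446) = (411992 + 1/488882)*(-462735 - 487446) = (201415472945/488882)*(-950181) = -191381155498353045/488882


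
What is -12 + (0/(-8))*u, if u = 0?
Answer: -12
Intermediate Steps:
-12 + (0/(-8))*u = -12 + (0/(-8))*0 = -12 + (0*(-⅛))*0 = -12 + 0*0 = -12 + 0 = -12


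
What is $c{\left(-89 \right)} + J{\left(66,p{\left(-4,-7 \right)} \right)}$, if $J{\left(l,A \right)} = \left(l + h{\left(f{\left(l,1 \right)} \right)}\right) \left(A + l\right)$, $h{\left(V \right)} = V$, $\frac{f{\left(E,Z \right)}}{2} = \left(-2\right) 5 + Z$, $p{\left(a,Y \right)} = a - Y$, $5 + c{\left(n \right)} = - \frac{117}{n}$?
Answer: $\frac{294440}{89} \approx 3308.3$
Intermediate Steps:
$c{\left(n \right)} = -5 - \frac{117}{n}$
$f{\left(E,Z \right)} = -20 + 2 Z$ ($f{\left(E,Z \right)} = 2 \left(\left(-2\right) 5 + Z\right) = 2 \left(-10 + Z\right) = -20 + 2 Z$)
$J{\left(l,A \right)} = \left(-18 + l\right) \left(A + l\right)$ ($J{\left(l,A \right)} = \left(l + \left(-20 + 2 \cdot 1\right)\right) \left(A + l\right) = \left(l + \left(-20 + 2\right)\right) \left(A + l\right) = \left(l - 18\right) \left(A + l\right) = \left(-18 + l\right) \left(A + l\right)$)
$c{\left(-89 \right)} + J{\left(66,p{\left(-4,-7 \right)} \right)} = \left(-5 - \frac{117}{-89}\right) + \left(66^{2} - 18 \left(-4 - -7\right) - 1188 + \left(-4 - -7\right) 66\right) = \left(-5 - - \frac{117}{89}\right) + \left(4356 - 18 \left(-4 + 7\right) - 1188 + \left(-4 + 7\right) 66\right) = \left(-5 + \frac{117}{89}\right) + \left(4356 - 54 - 1188 + 3 \cdot 66\right) = - \frac{328}{89} + \left(4356 - 54 - 1188 + 198\right) = - \frac{328}{89} + 3312 = \frac{294440}{89}$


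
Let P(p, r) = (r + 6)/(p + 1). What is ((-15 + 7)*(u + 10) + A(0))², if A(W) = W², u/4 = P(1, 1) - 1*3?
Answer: 9216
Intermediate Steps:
P(p, r) = (6 + r)/(1 + p)
u = 2 (u = 4*((6 + 1)/(1 + 1) - 1*3) = 4*(7/2 - 3) = 4*(½) = 2)
((-15 + 7)*(u + 10) + A(0))² = ((-15 + 7)*(2 + 10) + 0²)² = (-8*12 + 0)² = (-96 + 0)² = (-96)² = 9216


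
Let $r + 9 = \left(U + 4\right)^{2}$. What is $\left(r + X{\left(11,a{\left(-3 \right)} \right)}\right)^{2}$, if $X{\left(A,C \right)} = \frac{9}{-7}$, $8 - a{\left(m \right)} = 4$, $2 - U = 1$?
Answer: $\frac{10609}{49} \approx 216.51$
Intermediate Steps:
$U = 1$ ($U = 2 - 1 = 1$)
$r = 16$ ($r = -9 + \left(1 + 4\right)^{2} = -9 + 5^{2} = -9 + 25 = 16$)
$a{\left(m \right)} = 4$ ($a{\left(m \right)} = 8 - 4 = 4$)
$X{\left(A,C \right)} = - \frac{9}{7}$ ($X{\left(A,C \right)} = 9 \left(- \frac{1}{7}\right) = - \frac{9}{7}$)
$\left(r + X{\left(11,a{\left(-3 \right)} \right)}\right)^{2} = \left(16 - \frac{9}{7}\right)^{2} = \left(\frac{103}{7}\right)^{2} = \frac{10609}{49}$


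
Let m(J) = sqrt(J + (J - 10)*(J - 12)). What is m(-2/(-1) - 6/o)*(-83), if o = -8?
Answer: -83*sqrt(1117)/4 ≈ -693.50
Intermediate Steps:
m(J) = sqrt(J + (-12 + J)*(-10 + J)) (m(J) = sqrt(J + (-10 + J)*(-12 + J)) = sqrt(J + (-12 + J)*(-10 + J)))
m(-2/(-1) - 6/o)*(-83) = sqrt(120 + (-2/(-1) - 6/(-8))**2 - 21*(-2/(-1) - 6/(-8)))*(-83) = sqrt(120 + (-2*(-1) - 6*(-1/8))**2 - 21*(-2*(-1) - 6*(-1/8)))*(-83) = sqrt(120 + (2 + 3/4)**2 - 21*(2 + 3/4))*(-83) = sqrt(120 + (11/4)**2 - 21*11/4)*(-83) = sqrt(120 + 121/16 - 231/4)*(-83) = sqrt(1117/16)*(-83) = (sqrt(1117)/4)*(-83) = -83*sqrt(1117)/4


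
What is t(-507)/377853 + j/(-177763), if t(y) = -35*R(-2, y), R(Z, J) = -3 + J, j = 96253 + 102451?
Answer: -3424182522/3198489659 ≈ -1.0706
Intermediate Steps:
j = 198704
t(y) = 105 - 35*y (t(y) = -35*(-3 + y) = 105 - 35*y)
t(-507)/377853 + j/(-177763) = (105 - 35*(-507))/377853 + 198704/(-177763) = (105 + 17745)*(1/377853) + 198704*(-1/177763) = 17850*(1/377853) - 198704/177763 = 850/17993 - 198704/177763 = -3424182522/3198489659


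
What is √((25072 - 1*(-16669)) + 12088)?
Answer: 3*√5981 ≈ 232.01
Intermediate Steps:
√((25072 - 1*(-16669)) + 12088) = √((25072 + 16669) + 12088) = √(41741 + 12088) = √53829 = 3*√5981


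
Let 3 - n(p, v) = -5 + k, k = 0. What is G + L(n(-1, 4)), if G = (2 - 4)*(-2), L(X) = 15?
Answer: 19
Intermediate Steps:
n(p, v) = 8 (n(p, v) = 3 - (-5 + 0) = 3 - 1*(-5) = 3 + 5 = 8)
G = 4 (G = -2*(-2) = 4)
G + L(n(-1, 4)) = 4 + 15 = 19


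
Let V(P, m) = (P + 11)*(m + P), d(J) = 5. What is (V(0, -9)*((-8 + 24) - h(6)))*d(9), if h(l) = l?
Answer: -4950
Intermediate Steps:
V(P, m) = (11 + P)*(P + m)
(V(0, -9)*((-8 + 24) - h(6)))*d(9) = ((0² + 11*0 + 11*(-9) + 0*(-9))*((-8 + 24) - 1*6))*5 = ((0 + 0 - 99 + 0)*(16 - 6))*5 = -99*10*5 = -990*5 = -4950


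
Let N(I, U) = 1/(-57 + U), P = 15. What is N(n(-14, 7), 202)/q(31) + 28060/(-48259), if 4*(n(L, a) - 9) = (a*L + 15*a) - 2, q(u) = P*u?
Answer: -1891897241/3253863075 ≈ -0.58143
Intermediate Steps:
q(u) = 15*u
n(L, a) = 17/2 + 15*a/4 + L*a/4 (n(L, a) = 9 + ((a*L + 15*a) - 2)/4 = 9 + ((L*a + 15*a) - 2)/4 = 9 + ((15*a + L*a) - 2)/4 = 9 + (-2 + 15*a + L*a)/4 = 9 + (-½ + 15*a/4 + L*a/4) = 17/2 + 15*a/4 + L*a/4)
N(n(-14, 7), 202)/q(31) + 28060/(-48259) = 1/((-57 + 202)*((15*31))) + 28060/(-48259) = 1/(145*465) + 28060*(-1/48259) = (1/145)*(1/465) - 28060/48259 = 1/67425 - 28060/48259 = -1891897241/3253863075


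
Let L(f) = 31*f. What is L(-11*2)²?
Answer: 465124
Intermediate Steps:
L(-11*2)² = (31*(-11*2))² = (31*(-22))² = (-682)² = 465124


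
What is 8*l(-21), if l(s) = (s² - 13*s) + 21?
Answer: 5880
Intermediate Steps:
l(s) = 21 + s² - 13*s
8*l(-21) = 8*(21 + (-21)² - 13*(-21)) = 8*(21 + 441 + 273) = 8*735 = 5880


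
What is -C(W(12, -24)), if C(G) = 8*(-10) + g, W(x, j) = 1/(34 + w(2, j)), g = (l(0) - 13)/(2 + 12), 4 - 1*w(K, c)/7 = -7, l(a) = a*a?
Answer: 1133/14 ≈ 80.929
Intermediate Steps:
l(a) = a²
w(K, c) = 77 (w(K, c) = 28 - 7*(-7) = 28 + 49 = 77)
g = -13/14 (g = (0² - 13)/(2 + 12) = (0 - 13)/14 = -13*1/14 = -13/14 ≈ -0.92857)
W(x, j) = 1/111 (W(x, j) = 1/(34 + 77) = 1/111)
C(G) = -1133/14 (C(G) = 8*(-10) - 13/14 = -80 - 13/14 = -1133/14)
-C(W(12, -24)) = -1*(-1133/14) = 1133/14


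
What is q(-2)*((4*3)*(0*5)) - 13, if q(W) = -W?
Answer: -13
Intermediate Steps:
q(-2)*((4*3)*(0*5)) - 13 = (-1*(-2))*((4*3)*(0*5)) - 13 = 2*(12*0) - 13 = 2*0 - 13 = 0 - 13 = -13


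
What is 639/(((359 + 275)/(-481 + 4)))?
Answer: -304803/634 ≈ -480.76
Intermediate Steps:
639/(((359 + 275)/(-481 + 4))) = 639/((634/(-477))) = 639/((634*(-1/477))) = 639/(-634/477) = 639*(-477/634) = -304803/634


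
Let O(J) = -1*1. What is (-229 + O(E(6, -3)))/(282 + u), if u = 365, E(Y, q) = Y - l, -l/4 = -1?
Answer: -230/647 ≈ -0.35549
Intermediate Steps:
l = 4 (l = -4*(-1) = 4)
E(Y, q) = -4 + Y (E(Y, q) = Y - 1*4 = Y - 4 = -4 + Y)
O(J) = -1
(-229 + O(E(6, -3)))/(282 + u) = (-229 - 1)/(282 + 365) = -230/647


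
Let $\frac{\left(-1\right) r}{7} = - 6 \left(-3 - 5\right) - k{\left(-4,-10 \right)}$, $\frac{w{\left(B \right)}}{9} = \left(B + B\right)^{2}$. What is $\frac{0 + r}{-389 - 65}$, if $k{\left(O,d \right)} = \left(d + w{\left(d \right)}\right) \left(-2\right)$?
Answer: $\frac{25298}{227} \approx 111.44$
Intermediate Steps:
$w{\left(B \right)} = 36 B^{2}$ ($w{\left(B \right)} = 9 \left(B + B\right)^{2} = 9 \left(2 B\right)^{2} = 9 \cdot 4 B^{2} = 36 B^{2}$)
$k{\left(O,d \right)} = - 72 d^{2} - 2 d$ ($k{\left(O,d \right)} = \left(d + 36 d^{2}\right) \left(-2\right) = - 72 d^{2} - 2 d$)
$r = -50596$ ($r = - 7 \left(- 6 \left(-3 - 5\right) - 2 \left(-10\right) \left(-1 - -360\right)\right) = - 7 \left(\left(-6\right) \left(-8\right) - 2 \left(-10\right) \left(-1 + 360\right)\right) = - 7 \left(48 - 2 \left(-10\right) 359\right) = - 7 \left(48 - -7180\right) = - 7 \left(48 + 7180\right) = \left(-7\right) 7228 = -50596$)
$\frac{0 + r}{-389 - 65} = \frac{0 - 50596}{-389 - 65} = - \frac{50596}{-454} = \left(-50596\right) \left(- \frac{1}{454}\right) = \frac{25298}{227}$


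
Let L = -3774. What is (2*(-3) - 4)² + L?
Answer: -3674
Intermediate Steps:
(2*(-3) - 4)² + L = (2*(-3) - 4)² - 3774 = (-6 - 4)² - 3774 = (-10)² - 3774 = 100 - 3774 = -3674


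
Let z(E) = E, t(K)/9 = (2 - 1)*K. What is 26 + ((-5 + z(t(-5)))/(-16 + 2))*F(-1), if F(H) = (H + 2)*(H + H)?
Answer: 132/7 ≈ 18.857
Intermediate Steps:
t(K) = 9*K (t(K) = 9*((2 - 1)*K) = 9*(1*K) = 9*K)
F(H) = 2*H*(2 + H) (F(H) = (2 + H)*(2*H) = 2*H*(2 + H))
26 + ((-5 + z(t(-5)))/(-16 + 2))*F(-1) = 26 + ((-5 + 9*(-5))/(-16 + 2))*(2*(-1)*(2 - 1)) = 26 + ((-5 - 45)/(-14))*(2*(-1)*1) = 26 - 50*(-1/14)*(-2) = 26 + (25/7)*(-2) = 26 - 50/7 = 132/7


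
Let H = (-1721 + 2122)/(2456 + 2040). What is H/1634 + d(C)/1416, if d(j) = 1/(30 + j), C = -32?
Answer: -388177/1300324128 ≈ -0.00029852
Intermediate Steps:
H = 401/4496 ≈ 0.089190
H/1634 + d(C)/1416 = (401/4496)/1634 + 1/((30 - 32)*1416) = (401/4496)*(1/1634) + (1/1416)/(-2) = 401/7346464 - ½*1/1416 = 401/7346464 - 1/2832 = -388177/1300324128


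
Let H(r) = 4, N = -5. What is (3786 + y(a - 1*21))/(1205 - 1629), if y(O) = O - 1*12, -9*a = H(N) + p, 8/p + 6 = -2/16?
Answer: -551647/62328 ≈ -8.8507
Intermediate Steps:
p = -64/49 (p = 8/(-6 - 2/16) = 8/(-6 - 2*1/16) = 8/(-6 - ⅛) = 8/(-49/8) = 8*(-8/49) = -64/49 ≈ -1.3061)
a = -44/147 (a = -(4 - 64/49)/9 = -⅑*132/49 = -44/147 ≈ -0.29932)
y(O) = -12 + O (y(O) = O - 12 = -12 + O)
(3786 + y(a - 1*21))/(1205 - 1629) = (3786 + (-12 + (-44/147 - 1*21)))/(1205 - 1629) = (3786 + (-12 + (-44/147 - 21)))/(-424) = (3786 + (-12 - 3131/147))*(-1/424) = (3786 - 4895/147)*(-1/424) = (551647/147)*(-1/424) = -551647/62328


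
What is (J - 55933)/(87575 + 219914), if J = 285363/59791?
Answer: -3344004640/18385074799 ≈ -0.18189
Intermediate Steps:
J = 285363/59791 (J = 285363*(1/59791) = 285363/59791 ≈ 4.7727)
(J - 55933)/(87575 + 219914) = (285363/59791 - 55933)/(87575 + 219914) = -3344004640/59791/307489 = -3344004640/59791*1/307489 = -3344004640/18385074799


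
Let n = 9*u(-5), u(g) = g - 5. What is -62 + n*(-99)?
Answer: 8848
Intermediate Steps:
u(g) = -5 + g
n = -90 (n = 9*(-5 - 5) = 9*(-10) = -90)
-62 + n*(-99) = -62 - 90*(-99) = -62 + 8910 = 8848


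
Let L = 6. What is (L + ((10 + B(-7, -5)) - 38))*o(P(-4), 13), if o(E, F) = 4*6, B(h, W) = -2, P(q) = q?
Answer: -576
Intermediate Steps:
o(E, F) = 24
(L + ((10 + B(-7, -5)) - 38))*o(P(-4), 13) = (6 + ((10 - 2) - 38))*24 = (6 + (8 - 38))*24 = (6 - 30)*24 = -24*24 = -576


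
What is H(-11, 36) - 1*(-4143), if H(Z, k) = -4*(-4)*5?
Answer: 4223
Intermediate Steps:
H(Z, k) = 80 (H(Z, k) = 16*5 = 80)
H(-11, 36) - 1*(-4143) = 80 - 1*(-4143) = 80 + 4143 = 4223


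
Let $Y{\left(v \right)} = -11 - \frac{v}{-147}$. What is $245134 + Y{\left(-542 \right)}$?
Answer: $\frac{36032539}{147} \approx 2.4512 \cdot 10^{5}$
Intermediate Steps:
$Y{\left(v \right)} = -11 + \frac{v}{147}$ ($Y{\left(v \right)} = -11 - v \left(- \frac{1}{147}\right) = -11 - - \frac{v}{147} = -11 + \frac{v}{147}$)
$245134 + Y{\left(-542 \right)} = 245134 + \left(-11 + \frac{1}{147} \left(-542\right)\right) = 245134 - \frac{2159}{147} = \frac{36032539}{147}$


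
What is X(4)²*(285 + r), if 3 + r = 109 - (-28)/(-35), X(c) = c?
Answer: 31216/5 ≈ 6243.2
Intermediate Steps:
r = 526/5 (r = -3 + (109 - (-28)/(-35)) = -3 + (109 - (-28)*(-1)/35) = -3 + (109 - 1*⅘) = -3 + (109 - ⅘) = -3 + 541/5 = 526/5 ≈ 105.20)
X(4)²*(285 + r) = 4²*(285 + 526/5) = 16*(1951/5) = 31216/5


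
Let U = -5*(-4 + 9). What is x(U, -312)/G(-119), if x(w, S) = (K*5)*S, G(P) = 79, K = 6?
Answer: -9360/79 ≈ -118.48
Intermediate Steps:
U = -25 (U = -5*5 = -25)
x(w, S) = 30*S (x(w, S) = (6*5)*S = 30*S)
x(U, -312)/G(-119) = (30*(-312))/79 = -9360*1/79 = -9360/79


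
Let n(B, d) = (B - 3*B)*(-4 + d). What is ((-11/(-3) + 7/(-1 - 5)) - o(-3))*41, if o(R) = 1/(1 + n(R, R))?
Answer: 207/2 ≈ 103.50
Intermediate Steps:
n(B, d) = -2*B*(-4 + d) (n(B, d) = (-2*B)*(-4 + d) = -2*B*(-4 + d))
o(R) = 1/(1 + 2*R*(4 - R))
((-11/(-3) + 7/(-1 - 5)) - o(-3))*41 = ((-11/(-3) + 7/(-1 - 5)) - (-1)/(-1 + 2*(-3)*(-4 - 3)))*41 = ((-11*(-⅓) + 7/(-6)) - (-1)/(-1 + 2*(-3)*(-7)))*41 = ((11/3 + 7*(-⅙)) - (-1)/(-1 + 42))*41 = ((11/3 - 7/6) - (-1)/41)*41 = (5/2 - (-1)/41)*41 = (5/2 - 1*(-1/41))*41 = (5/2 + 1/41)*41 = (207/82)*41 = 207/2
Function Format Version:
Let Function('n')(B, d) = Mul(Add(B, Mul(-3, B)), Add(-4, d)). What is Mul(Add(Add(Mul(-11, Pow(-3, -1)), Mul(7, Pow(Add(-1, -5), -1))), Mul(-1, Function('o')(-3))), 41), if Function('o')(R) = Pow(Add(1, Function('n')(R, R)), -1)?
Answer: Rational(207, 2) ≈ 103.50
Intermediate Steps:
Function('n')(B, d) = Mul(-2, B, Add(-4, d)) (Function('n')(B, d) = Mul(Mul(-2, B), Add(-4, d)) = Mul(-2, B, Add(-4, d)))
Function('o')(R) = Pow(Add(1, Mul(2, R, Add(4, Mul(-1, R)))), -1)
Mul(Add(Add(Mul(-11, Pow(-3, -1)), Mul(7, Pow(Add(-1, -5), -1))), Mul(-1, Function('o')(-3))), 41) = Mul(Add(Add(Mul(-11, Pow(-3, -1)), Mul(7, Pow(Add(-1, -5), -1))), Mul(-1, Mul(-1, Pow(Add(-1, Mul(2, -3, Add(-4, -3))), -1)))), 41) = Mul(Add(Add(Mul(-11, Rational(-1, 3)), Mul(7, Pow(-6, -1))), Mul(-1, Mul(-1, Pow(Add(-1, Mul(2, -3, -7)), -1)))), 41) = Mul(Add(Add(Rational(11, 3), Mul(7, Rational(-1, 6))), Mul(-1, Mul(-1, Pow(Add(-1, 42), -1)))), 41) = Mul(Add(Add(Rational(11, 3), Rational(-7, 6)), Mul(-1, Mul(-1, Pow(41, -1)))), 41) = Mul(Add(Rational(5, 2), Mul(-1, Mul(-1, Rational(1, 41)))), 41) = Mul(Add(Rational(5, 2), Mul(-1, Rational(-1, 41))), 41) = Mul(Add(Rational(5, 2), Rational(1, 41)), 41) = Mul(Rational(207, 82), 41) = Rational(207, 2)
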